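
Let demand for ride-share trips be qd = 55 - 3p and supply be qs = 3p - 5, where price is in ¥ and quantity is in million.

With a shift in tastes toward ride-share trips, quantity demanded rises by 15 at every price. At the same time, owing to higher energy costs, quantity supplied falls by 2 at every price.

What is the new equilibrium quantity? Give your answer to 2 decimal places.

Before the shock: 55 - 3p = 3p - 5 ⇒ 60 = 6p ⇒ p = 10, q = 25.
The shock moves the curves to qd = 70 - 3p and qs = 3p - 7.
Clearing the new market: 70 - 3p = 3p - 7, so p = 77/6 ≈ 12.8333 and q = 31.5.

31.50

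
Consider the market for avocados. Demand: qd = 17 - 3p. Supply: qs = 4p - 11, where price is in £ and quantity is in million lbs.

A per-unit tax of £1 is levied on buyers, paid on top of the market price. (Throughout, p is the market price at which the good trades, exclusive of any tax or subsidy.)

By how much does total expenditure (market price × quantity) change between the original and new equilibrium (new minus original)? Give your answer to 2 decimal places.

-8.27

Original equilibrium: 17 - 3p = 4p - 11 gives 28 = 7p, so p = 4 and q = 5.
Since buyers pay the price plus the tax, the effective demand curve becomes qd = 14 - 3p.
Setting them equal: 14 - 3p = 4p - 11 → 25 = 7p, so p = 25/7 ≈ 3.5714 and q = 23/7 ≈ 3.2857.
Expenditure moves from 4×5 = 20 to 3.5714×3.2857 = 11.7347; change = -8.27.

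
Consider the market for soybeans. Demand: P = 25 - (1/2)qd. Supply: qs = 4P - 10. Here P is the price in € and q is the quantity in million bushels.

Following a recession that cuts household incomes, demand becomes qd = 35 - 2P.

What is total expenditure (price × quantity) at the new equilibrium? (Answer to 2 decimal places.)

150.00

Original equilibrium: 50 - 2P = 4P - 10 gives 60 = 6P, so P = 10 and q = 30.
The new curves are qd = 35 - 2P (demand) and qs = 4P - 10 (supply).
Clearing the new market: 35 - 2P = 4P - 10, so P = 7.5 and q = 20.
New expenditure = 7.5 × 20 = 150.00.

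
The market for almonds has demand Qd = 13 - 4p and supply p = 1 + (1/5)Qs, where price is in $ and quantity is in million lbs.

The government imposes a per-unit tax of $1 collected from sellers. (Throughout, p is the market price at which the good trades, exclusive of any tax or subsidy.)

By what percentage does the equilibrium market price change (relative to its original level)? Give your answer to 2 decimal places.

+27.78

Before the shock: 13 - 4p = 5p - 5 ⇒ 18 = 9p ⇒ p = 2, Q = 5.
Since sellers keep the price net of the tax, the effective supply curve becomes Qs = 5p - 10.
Clearing the new market: 13 - 4p = 5p - 10, so p = 23/9 ≈ 2.5556 and Q = 25/9 ≈ 2.7778.
%Δp = (2.5556 − 2) / 2 × 100 = +27.78%.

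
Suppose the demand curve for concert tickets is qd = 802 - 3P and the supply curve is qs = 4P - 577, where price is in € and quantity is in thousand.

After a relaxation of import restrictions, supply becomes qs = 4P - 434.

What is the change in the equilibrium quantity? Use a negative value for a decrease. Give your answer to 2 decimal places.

Before the shock: 802 - 3P = 4P - 577 ⇒ 1379 = 7P ⇒ P = 197, q = 211.
The new curves are qd = 802 - 3P (demand) and qs = 4P - 434 (supply).
New equilibrium: 802 - 3P = 4P - 434 ⇒ 1236 = 7P ⇒ P = 1236/7 ≈ 176.5714, q = 1906/7 ≈ 272.2857.
Δq = 272.2857 − 211 = +61.29.

+61.29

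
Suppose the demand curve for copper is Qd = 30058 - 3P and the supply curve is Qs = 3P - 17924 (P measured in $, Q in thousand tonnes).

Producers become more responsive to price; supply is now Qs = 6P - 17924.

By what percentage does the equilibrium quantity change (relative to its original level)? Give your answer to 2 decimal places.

+131.81

Original equilibrium: 30058 - 3P = 3P - 17924 gives 47982 = 6P, so P = 7997 and Q = 6067.
After the shift, demand is Qd = 30058 - 3P and supply is Qs = 6P - 17924.
Clearing the new market: 30058 - 3P = 6P - 17924, so P = 15994/3 ≈ 5331.3333 and Q = 14064.
%ΔQ = (14064 − 6067) / 6067 × 100 = +131.81%.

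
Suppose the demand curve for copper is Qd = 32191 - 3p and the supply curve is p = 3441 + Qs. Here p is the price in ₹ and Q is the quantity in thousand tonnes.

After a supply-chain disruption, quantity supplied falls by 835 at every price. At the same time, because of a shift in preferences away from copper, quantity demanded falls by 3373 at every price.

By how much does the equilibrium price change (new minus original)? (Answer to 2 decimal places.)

Original equilibrium: 32191 - 3p = p - 3441 gives 35632 = 4p, so p = 8908 and Q = 5467.
The new curves are Qd = 28818 - 3p (demand) and Qs = p - 4276 (supply).
Equate the new curves: 28818 - 3p = p - 4276, giving 33094 = 4p, p = 8273.5, Q = 3997.5.
Δp = 8273.5 − 8908 = -634.50.

-634.50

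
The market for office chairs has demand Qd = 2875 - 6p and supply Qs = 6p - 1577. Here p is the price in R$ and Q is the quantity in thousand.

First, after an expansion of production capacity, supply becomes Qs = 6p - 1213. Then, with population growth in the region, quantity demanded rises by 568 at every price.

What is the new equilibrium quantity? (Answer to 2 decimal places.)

Original equilibrium: 2875 - 6p = 6p - 1577 gives 4452 = 12p, so p = 371 and Q = 649.
The new curves are Qd = 3443 - 6p (demand) and Qs = 6p - 1213 (supply).
Equate the new curves: 3443 - 6p = 6p - 1213, giving 4656 = 12p, p = 388, Q = 1115.

1115.00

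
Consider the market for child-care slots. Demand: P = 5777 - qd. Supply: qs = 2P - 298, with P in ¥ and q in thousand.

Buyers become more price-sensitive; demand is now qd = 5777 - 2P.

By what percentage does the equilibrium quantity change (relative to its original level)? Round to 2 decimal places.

Initially, 5777 - P = 2P - 298, so 6075 = 3P and P = 2025, q = 3752.
With the change applied: demand qd = 5777 - 2P, supply qs = 2P - 298.
Setting them equal: 5777 - 2P = 2P - 298 → 6075 = 4P, so P = 1518.75 and q = 2739.5.
%Δq = (2739.5 − 3752) / 3752 × 100 = -26.99%.

-26.99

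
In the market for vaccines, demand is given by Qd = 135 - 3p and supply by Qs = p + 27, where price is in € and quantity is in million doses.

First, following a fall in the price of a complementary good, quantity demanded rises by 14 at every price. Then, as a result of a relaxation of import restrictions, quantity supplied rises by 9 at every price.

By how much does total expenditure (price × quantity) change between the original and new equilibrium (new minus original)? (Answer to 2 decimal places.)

Original equilibrium: 135 - 3p = p + 27 gives 108 = 4p, so p = 27 and Q = 54.
The shock moves the curves to Qd = 149 - 3p and Qs = p + 36.
Equate the new curves: 149 - 3p = p + 36, giving 113 = 4p, p = 28.25, Q = 64.25.
Expenditure moves from 27×54 = 1458 to 28.25×64.25 = 1815.0625; change = +357.06.

+357.06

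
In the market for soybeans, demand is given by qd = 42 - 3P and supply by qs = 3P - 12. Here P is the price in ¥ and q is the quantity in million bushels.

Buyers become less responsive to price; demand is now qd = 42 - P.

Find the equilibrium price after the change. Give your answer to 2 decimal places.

Before the shock: 42 - 3P = 3P - 12 ⇒ 54 = 6P ⇒ P = 9, q = 15.
With the change applied: demand qd = 42 - P, supply qs = 3P - 12.
Clearing the new market: 42 - P = 3P - 12, so P = 13.5 and q = 28.5.

13.50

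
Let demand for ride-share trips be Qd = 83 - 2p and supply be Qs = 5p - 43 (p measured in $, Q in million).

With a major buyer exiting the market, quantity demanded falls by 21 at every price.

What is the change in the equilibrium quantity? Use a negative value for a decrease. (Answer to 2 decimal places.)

Original equilibrium: 83 - 2p = 5p - 43 gives 126 = 7p, so p = 18 and Q = 47.
After the shift, demand is Qd = 62 - 2p and supply is Qs = 5p - 43.
New equilibrium: 62 - 2p = 5p - 43 ⇒ 105 = 7p ⇒ p = 15, Q = 32.
ΔQ = 32 − 47 = -15.00.

-15.00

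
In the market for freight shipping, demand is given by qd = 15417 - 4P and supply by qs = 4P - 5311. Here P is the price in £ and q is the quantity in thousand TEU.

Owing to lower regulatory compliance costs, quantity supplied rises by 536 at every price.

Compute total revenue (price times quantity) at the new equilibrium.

Original equilibrium: 15417 - 4P = 4P - 5311 gives 20728 = 8P, so P = 2591 and q = 5053.
The new curves are qd = 15417 - 4P (demand) and qs = 4P - 4775 (supply).
New equilibrium: 15417 - 4P = 4P - 4775 ⇒ 20192 = 8P ⇒ P = 2524, q = 5321.
New expenditure = 2524 × 5321 = 13430204.

13430204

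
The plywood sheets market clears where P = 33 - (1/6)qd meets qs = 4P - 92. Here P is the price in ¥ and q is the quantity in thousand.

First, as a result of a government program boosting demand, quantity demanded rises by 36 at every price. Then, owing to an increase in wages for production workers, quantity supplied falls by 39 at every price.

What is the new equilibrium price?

Solve the original market: 198 - 6P = 4P - 92, hence P = 29 and q = 24.
With the change applied: demand qd = 234 - 6P, supply qs = 4P - 131.
Clearing the new market: 234 - 6P = 4P - 131, so P = 36.5 and q = 15.

36.5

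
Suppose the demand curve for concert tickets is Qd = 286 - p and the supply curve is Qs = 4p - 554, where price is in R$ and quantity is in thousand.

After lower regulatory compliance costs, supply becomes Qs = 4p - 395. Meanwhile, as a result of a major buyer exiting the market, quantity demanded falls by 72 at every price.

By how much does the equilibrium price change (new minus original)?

-46.2

Solve the original market: 286 - p = 4p - 554, hence p = 168 and Q = 118.
The new curves are Qd = 214 - p (demand) and Qs = 4p - 395 (supply).
Setting them equal: 214 - p = 4p - 395 → 609 = 5p, so p = 121.8 and Q = 92.2.
Δp = 121.8 − 168 = -46.2.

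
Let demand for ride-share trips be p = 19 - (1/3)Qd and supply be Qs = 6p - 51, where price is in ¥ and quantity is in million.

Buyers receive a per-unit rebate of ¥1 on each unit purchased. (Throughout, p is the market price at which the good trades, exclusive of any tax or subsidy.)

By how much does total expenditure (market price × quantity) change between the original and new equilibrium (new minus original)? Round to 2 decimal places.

Before the shock: 57 - 3p = 6p - 51 ⇒ 108 = 9p ⇒ p = 12, Q = 21.
Since buyers' out-of-pocket price is the market price minus the rebate, the effective demand curve becomes Qd = 60 - 3p.
Equate the new curves: 60 - 3p = 6p - 51, giving 111 = 9p, p = 37/3 ≈ 12.3333, Q = 23.
Expenditure moves from 12×21 = 252 to 12.3333×23 = 283.6667; change = +31.67.

+31.67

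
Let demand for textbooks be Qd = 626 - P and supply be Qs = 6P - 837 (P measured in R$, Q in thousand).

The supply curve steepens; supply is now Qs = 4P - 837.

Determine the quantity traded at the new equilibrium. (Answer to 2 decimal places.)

333.40

Before the shock: 626 - P = 6P - 837 ⇒ 1463 = 7P ⇒ P = 209, Q = 417.
With the change applied: demand Qd = 626 - P, supply Qs = 4P - 837.
Equate the new curves: 626 - P = 4P - 837, giving 1463 = 5P, P = 292.6, Q = 333.4.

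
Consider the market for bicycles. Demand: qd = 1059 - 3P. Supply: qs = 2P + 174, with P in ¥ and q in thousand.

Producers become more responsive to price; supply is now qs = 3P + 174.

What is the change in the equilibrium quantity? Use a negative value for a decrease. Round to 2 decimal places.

+88.50

Initially, 1059 - 3P = 2P + 174, so 885 = 5P and P = 177, q = 528.
With the change applied: demand qd = 1059 - 3P, supply qs = 3P + 174.
New equilibrium: 1059 - 3P = 3P + 174 ⇒ 885 = 6P ⇒ P = 147.5, q = 616.5.
Δq = 616.5 − 528 = +88.50.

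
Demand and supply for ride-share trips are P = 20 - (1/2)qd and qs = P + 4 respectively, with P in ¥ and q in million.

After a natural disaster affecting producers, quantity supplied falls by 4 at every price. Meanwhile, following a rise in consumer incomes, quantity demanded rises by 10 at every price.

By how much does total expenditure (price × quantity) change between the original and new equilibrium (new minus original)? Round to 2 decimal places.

Solve the original market: 40 - 2P = P + 4, hence P = 12 and q = 16.
With the change applied: demand qd = 50 - 2P, supply qs = P.
Equate the new curves: 50 - 2P = P, giving 50 = 3P, P = 50/3 ≈ 16.6667, q = 50/3 ≈ 16.6667.
Expenditure moves from 12×16 = 192 to 16.6667×16.6667 = 277.7778; change = +85.78.

+85.78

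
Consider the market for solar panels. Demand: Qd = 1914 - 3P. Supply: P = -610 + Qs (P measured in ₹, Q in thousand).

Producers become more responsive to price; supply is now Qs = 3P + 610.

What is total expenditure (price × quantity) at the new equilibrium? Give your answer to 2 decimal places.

274274.67

Solve the original market: 1914 - 3P = P + 610, hence P = 326 and Q = 936.
The shock moves the curves to Qd = 1914 - 3P and Qs = 3P + 610.
New equilibrium: 1914 - 3P = 3P + 610 ⇒ 1304 = 6P ⇒ P = 652/3 ≈ 217.3333, Q = 1262.
New expenditure = 217.3333 × 1262 = 274274.67.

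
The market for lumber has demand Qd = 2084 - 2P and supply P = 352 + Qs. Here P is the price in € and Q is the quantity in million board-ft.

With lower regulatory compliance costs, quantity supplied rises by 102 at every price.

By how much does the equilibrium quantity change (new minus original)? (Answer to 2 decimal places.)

Original equilibrium: 2084 - 2P = P - 352 gives 2436 = 3P, so P = 812 and Q = 460.
The new curves are Qd = 2084 - 2P (demand) and Qs = P - 250 (supply).
Equate the new curves: 2084 - 2P = P - 250, giving 2334 = 3P, P = 778, Q = 528.
ΔQ = 528 − 460 = +68.00.

+68.00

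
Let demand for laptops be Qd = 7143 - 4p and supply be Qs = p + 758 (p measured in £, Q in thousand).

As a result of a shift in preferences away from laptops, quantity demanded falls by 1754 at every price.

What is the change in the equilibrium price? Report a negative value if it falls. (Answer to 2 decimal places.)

Original equilibrium: 7143 - 4p = p + 758 gives 6385 = 5p, so p = 1277 and Q = 2035.
With the change applied: demand Qd = 5389 - 4p, supply Qs = p + 758.
Setting them equal: 5389 - 4p = p + 758 → 4631 = 5p, so p = 926.2 and Q = 1684.2.
Δp = 926.2 − 1277 = -350.80.

-350.80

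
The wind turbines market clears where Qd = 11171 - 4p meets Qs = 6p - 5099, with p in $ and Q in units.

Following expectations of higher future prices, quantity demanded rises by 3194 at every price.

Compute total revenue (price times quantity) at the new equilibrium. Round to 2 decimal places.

Original equilibrium: 11171 - 4p = 6p - 5099 gives 16270 = 10p, so p = 1627 and Q = 4663.
The shock moves the curves to Qd = 14365 - 4p and Qs = 6p - 5099.
Clearing the new market: 14365 - 4p = 6p - 5099, so p = 1946.4 and Q = 6579.4.
New expenditure = 1946.4 × 6579.4 = 12806144.16.

12806144.16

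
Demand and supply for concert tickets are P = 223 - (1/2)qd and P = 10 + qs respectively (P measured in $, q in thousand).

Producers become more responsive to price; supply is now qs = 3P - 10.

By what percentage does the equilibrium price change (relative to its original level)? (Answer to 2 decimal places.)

-40.00

Initially, 446 - 2P = P - 10, so 456 = 3P and P = 152, q = 142.
The shock moves the curves to qd = 446 - 2P and qs = 3P - 10.
Setting them equal: 446 - 2P = 3P - 10 → 456 = 5P, so P = 91.2 and q = 263.6.
%ΔP = (91.2 − 152) / 152 × 100 = -40.00%.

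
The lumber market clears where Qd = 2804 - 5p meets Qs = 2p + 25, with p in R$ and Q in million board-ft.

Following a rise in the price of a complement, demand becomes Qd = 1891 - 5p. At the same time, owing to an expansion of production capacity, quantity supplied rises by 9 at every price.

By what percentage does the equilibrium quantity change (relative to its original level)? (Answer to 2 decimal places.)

Solve the original market: 2804 - 5p = 2p + 25, hence p = 397 and Q = 819.
With the change applied: demand Qd = 1891 - 5p, supply Qs = 2p + 34.
Clearing the new market: 1891 - 5p = 2p + 34, so p = 1857/7 ≈ 265.2857 and Q = 3952/7 ≈ 564.5714.
%ΔQ = (564.5714 − 819) / 819 × 100 = -31.07%.

-31.07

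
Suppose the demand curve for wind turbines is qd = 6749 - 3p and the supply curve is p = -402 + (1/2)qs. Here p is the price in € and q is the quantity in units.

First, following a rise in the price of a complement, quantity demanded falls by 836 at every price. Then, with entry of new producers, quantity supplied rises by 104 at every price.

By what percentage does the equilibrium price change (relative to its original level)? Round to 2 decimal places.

-15.81

Solve the original market: 6749 - 3p = 2p + 804, hence p = 1189 and q = 3182.
The shock moves the curves to qd = 5913 - 3p and qs = 2p + 908.
Clearing the new market: 5913 - 3p = 2p + 908, so p = 1001 and q = 2910.
%Δp = (1001 − 1189) / 1189 × 100 = -15.81%.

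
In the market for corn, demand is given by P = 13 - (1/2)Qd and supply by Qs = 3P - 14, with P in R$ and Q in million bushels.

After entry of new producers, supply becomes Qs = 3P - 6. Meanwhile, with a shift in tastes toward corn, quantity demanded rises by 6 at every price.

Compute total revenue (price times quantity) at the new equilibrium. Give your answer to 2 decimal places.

Solve the original market: 26 - 2P = 3P - 14, hence P = 8 and Q = 10.
The new curves are Qd = 32 - 2P (demand) and Qs = 3P - 6 (supply).
Clearing the new market: 32 - 2P = 3P - 6, so P = 7.6 and Q = 16.8.
New expenditure = 7.6 × 16.8 = 127.68.

127.68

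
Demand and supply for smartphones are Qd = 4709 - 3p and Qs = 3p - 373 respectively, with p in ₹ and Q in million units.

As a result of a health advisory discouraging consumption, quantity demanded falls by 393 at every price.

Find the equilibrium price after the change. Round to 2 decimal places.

Before the shock: 4709 - 3p = 3p - 373 ⇒ 5082 = 6p ⇒ p = 847, Q = 2168.
The new curves are Qd = 4316 - 3p (demand) and Qs = 3p - 373 (supply).
Equate the new curves: 4316 - 3p = 3p - 373, giving 4689 = 6p, p = 781.5, Q = 1971.5.

781.50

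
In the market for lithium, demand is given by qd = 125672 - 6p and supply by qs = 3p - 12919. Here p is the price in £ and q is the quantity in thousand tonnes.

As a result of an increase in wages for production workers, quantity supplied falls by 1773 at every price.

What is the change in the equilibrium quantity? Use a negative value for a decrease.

Original equilibrium: 125672 - 6p = 3p - 12919 gives 138591 = 9p, so p = 15399 and q = 33278.
The shock moves the curves to qd = 125672 - 6p and qs = 3p - 14692.
Clearing the new market: 125672 - 6p = 3p - 14692, so p = 15596 and q = 32096.
Δq = 32096 − 33278 = -1182.

-1182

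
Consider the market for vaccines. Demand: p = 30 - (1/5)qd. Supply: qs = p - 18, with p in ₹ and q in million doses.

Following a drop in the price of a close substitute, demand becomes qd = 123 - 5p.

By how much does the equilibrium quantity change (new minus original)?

Initially, 150 - 5p = p - 18, so 168 = 6p and p = 28, q = 10.
The shock moves the curves to qd = 123 - 5p and qs = p - 18.
Clearing the new market: 123 - 5p = p - 18, so p = 23.5 and q = 5.5.
Δq = 5.5 − 10 = -4.5.

-4.5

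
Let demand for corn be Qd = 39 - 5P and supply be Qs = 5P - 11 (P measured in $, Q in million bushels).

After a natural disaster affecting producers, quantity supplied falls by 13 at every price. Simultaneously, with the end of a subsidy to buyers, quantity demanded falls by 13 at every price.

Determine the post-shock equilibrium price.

5

Before the shock: 39 - 5P = 5P - 11 ⇒ 50 = 10P ⇒ P = 5, Q = 14.
The shock moves the curves to Qd = 26 - 5P and Qs = 5P - 24.
Clearing the new market: 26 - 5P = 5P - 24, so P = 5 and Q = 1.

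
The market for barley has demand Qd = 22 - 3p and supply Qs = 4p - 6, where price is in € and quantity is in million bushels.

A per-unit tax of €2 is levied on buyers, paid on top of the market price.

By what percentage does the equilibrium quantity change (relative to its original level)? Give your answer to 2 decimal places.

Solve the original market: 22 - 3p = 4p - 6, hence p = 4 and Q = 10.
Since buyers pay the price plus the tax, the effective demand curve becomes Qd = 16 - 3p.
New equilibrium: 16 - 3p = 4p - 6 ⇒ 22 = 7p ⇒ p = 22/7 ≈ 3.1429, Q = 46/7 ≈ 6.5714.
%ΔQ = (6.5714 − 10) / 10 × 100 = -34.29%.

-34.29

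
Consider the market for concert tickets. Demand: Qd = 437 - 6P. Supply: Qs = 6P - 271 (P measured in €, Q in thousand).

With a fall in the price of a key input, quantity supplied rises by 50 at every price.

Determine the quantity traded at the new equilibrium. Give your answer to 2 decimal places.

Original equilibrium: 437 - 6P = 6P - 271 gives 708 = 12P, so P = 59 and Q = 83.
With the change applied: demand Qd = 437 - 6P, supply Qs = 6P - 221.
Equate the new curves: 437 - 6P = 6P - 221, giving 658 = 12P, P = 329/6 ≈ 54.8333, Q = 108.

108.00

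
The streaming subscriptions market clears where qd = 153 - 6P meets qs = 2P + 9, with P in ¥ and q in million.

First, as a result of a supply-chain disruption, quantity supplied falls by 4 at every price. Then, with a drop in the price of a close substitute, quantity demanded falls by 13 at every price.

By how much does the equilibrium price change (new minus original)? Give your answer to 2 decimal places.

Before the shock: 153 - 6P = 2P + 9 ⇒ 144 = 8P ⇒ P = 18, q = 45.
The new curves are qd = 140 - 6P (demand) and qs = 2P + 5 (supply).
New equilibrium: 140 - 6P = 2P + 5 ⇒ 135 = 8P ⇒ P = 16.875, q = 38.75.
ΔP = 16.875 − 18 = -1.13.

-1.13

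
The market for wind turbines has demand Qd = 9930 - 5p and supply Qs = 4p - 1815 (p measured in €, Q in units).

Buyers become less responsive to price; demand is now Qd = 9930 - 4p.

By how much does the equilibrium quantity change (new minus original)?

Original equilibrium: 9930 - 5p = 4p - 1815 gives 11745 = 9p, so p = 1305 and Q = 3405.
The new curves are Qd = 9930 - 4p (demand) and Qs = 4p - 1815 (supply).
Equate the new curves: 9930 - 4p = 4p - 1815, giving 11745 = 8p, p = 1468.125, Q = 4057.5.
ΔQ = 4057.5 − 3405 = +652.5.

+652.5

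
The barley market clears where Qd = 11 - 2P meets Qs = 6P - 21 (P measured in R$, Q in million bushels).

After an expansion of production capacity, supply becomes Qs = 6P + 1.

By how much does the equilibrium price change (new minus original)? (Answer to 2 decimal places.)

-2.75

Original equilibrium: 11 - 2P = 6P - 21 gives 32 = 8P, so P = 4 and Q = 3.
With the change applied: demand Qd = 11 - 2P, supply Qs = 6P + 1.
Equate the new curves: 11 - 2P = 6P + 1, giving 10 = 8P, P = 1.25, Q = 8.5.
ΔP = 1.25 − 4 = -2.75.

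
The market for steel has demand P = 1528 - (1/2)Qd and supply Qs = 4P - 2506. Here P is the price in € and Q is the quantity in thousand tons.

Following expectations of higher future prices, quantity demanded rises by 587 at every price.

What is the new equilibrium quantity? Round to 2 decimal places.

Solve the original market: 3056 - 2P = 4P - 2506, hence P = 927 and Q = 1202.
After the shift, demand is Qd = 3643 - 2P and supply is Qs = 4P - 2506.
Equate the new curves: 3643 - 2P = 4P - 2506, giving 6149 = 6P, P = 6149/6 ≈ 1024.8333, Q = 4780/3 ≈ 1593.3333.

1593.33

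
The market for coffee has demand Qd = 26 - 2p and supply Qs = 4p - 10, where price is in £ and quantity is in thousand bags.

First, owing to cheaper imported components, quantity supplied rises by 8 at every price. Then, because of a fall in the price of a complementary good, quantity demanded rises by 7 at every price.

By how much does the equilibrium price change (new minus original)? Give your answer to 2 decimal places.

-0.17

Before the shock: 26 - 2p = 4p - 10 ⇒ 36 = 6p ⇒ p = 6, Q = 14.
After the shift, demand is Qd = 33 - 2p and supply is Qs = 4p - 2.
New equilibrium: 33 - 2p = 4p - 2 ⇒ 35 = 6p ⇒ p = 35/6 ≈ 5.8333, Q = 64/3 ≈ 21.3333.
Δp = 5.8333 − 6 = -0.17.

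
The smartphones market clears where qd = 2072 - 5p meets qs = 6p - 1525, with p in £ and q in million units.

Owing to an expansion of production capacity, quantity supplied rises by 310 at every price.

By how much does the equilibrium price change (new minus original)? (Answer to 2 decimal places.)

Solve the original market: 2072 - 5p = 6p - 1525, hence p = 327 and q = 437.
The new curves are qd = 2072 - 5p (demand) and qs = 6p - 1215 (supply).
New equilibrium: 2072 - 5p = 6p - 1215 ⇒ 3287 = 11p ⇒ p = 3287/11 ≈ 298.8182, q = 6357/11 ≈ 577.9091.
Δp = 298.8182 − 327 = -28.18.

-28.18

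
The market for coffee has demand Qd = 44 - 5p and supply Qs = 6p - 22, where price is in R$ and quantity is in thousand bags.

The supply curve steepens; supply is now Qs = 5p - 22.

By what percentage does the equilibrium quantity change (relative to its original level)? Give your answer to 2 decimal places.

-21.43

Before the shock: 44 - 5p = 6p - 22 ⇒ 66 = 11p ⇒ p = 6, Q = 14.
With the change applied: demand Qd = 44 - 5p, supply Qs = 5p - 22.
Clearing the new market: 44 - 5p = 5p - 22, so p = 6.6 and Q = 11.
%ΔQ = (11 − 14) / 14 × 100 = -21.43%.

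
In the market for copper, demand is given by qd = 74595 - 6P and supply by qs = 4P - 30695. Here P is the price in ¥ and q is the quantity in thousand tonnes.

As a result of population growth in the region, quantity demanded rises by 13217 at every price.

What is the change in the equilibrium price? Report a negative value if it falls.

Solve the original market: 74595 - 6P = 4P - 30695, hence P = 10529 and q = 11421.
The new curves are qd = 87812 - 6P (demand) and qs = 4P - 30695 (supply).
Clearing the new market: 87812 - 6P = 4P - 30695, so P = 11850.7 and q = 16707.8.
ΔP = 11850.7 − 10529 = +1321.7.

+1321.7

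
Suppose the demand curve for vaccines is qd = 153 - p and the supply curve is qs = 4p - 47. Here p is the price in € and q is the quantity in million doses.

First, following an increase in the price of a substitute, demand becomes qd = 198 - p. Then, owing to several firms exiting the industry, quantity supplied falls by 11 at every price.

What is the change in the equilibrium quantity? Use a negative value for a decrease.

+33.8

Initially, 153 - p = 4p - 47, so 200 = 5p and p = 40, q = 113.
After the shift, demand is qd = 198 - p and supply is qs = 4p - 58.
New equilibrium: 198 - p = 4p - 58 ⇒ 256 = 5p ⇒ p = 51.2, q = 146.8.
Δq = 146.8 − 113 = +33.8.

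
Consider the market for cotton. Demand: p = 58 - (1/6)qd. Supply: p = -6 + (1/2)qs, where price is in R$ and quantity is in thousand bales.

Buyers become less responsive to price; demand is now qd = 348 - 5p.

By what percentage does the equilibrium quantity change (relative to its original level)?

+12.5

Before the shock: 348 - 6p = 2p + 12 ⇒ 336 = 8p ⇒ p = 42, q = 96.
The new curves are qd = 348 - 5p (demand) and qs = 2p + 12 (supply).
Setting them equal: 348 - 5p = 2p + 12 → 336 = 7p, so p = 48 and q = 108.
%Δq = (108 − 96) / 96 × 100 = +12.5%.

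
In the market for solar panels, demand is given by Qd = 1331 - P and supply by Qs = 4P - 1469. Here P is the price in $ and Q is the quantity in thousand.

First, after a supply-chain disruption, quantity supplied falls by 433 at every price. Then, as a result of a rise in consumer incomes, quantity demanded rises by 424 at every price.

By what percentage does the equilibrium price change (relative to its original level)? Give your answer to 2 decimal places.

Before the shock: 1331 - P = 4P - 1469 ⇒ 2800 = 5P ⇒ P = 560, Q = 771.
After the shift, demand is Qd = 1755 - P and supply is Qs = 4P - 1902.
Equate the new curves: 1755 - P = 4P - 1902, giving 3657 = 5P, P = 731.4, Q = 1023.6.
%ΔP = (731.4 − 560) / 560 × 100 = +30.61%.

+30.61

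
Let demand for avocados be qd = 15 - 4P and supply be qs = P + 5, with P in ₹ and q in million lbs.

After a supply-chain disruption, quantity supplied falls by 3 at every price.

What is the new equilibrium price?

2.6

Solve the original market: 15 - 4P = P + 5, hence P = 2 and q = 7.
With the change applied: demand qd = 15 - 4P, supply qs = P + 2.
Setting them equal: 15 - 4P = P + 2 → 13 = 5P, so P = 2.6 and q = 4.6.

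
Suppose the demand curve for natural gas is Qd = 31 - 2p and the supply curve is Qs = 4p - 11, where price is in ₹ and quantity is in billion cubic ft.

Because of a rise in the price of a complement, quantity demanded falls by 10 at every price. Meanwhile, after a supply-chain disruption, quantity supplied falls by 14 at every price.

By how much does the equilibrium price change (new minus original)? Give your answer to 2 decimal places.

+0.67

Initially, 31 - 2p = 4p - 11, so 42 = 6p and p = 7, Q = 17.
The shock moves the curves to Qd = 21 - 2p and Qs = 4p - 25.
Clearing the new market: 21 - 2p = 4p - 25, so p = 23/3 ≈ 7.6667 and Q = 17/3 ≈ 5.6667.
Δp = 7.6667 − 7 = +0.67.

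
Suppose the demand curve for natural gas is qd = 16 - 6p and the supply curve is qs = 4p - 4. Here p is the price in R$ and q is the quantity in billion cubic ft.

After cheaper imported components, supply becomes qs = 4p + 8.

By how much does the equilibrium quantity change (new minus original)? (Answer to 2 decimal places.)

Before the shock: 16 - 6p = 4p - 4 ⇒ 20 = 10p ⇒ p = 2, q = 4.
The shock moves the curves to qd = 16 - 6p and qs = 4p + 8.
Equate the new curves: 16 - 6p = 4p + 8, giving 8 = 10p, p = 0.8, q = 11.2.
Δq = 11.2 − 4 = +7.20.

+7.20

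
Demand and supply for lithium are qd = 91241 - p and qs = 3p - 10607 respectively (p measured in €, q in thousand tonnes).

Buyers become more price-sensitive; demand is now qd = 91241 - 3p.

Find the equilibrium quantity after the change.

40317

Solve the original market: 91241 - p = 3p - 10607, hence p = 25462 and q = 65779.
The shock moves the curves to qd = 91241 - 3p and qs = 3p - 10607.
Equate the new curves: 91241 - 3p = 3p - 10607, giving 101848 = 6p, p = 50924/3 ≈ 16974.6667, q = 40317.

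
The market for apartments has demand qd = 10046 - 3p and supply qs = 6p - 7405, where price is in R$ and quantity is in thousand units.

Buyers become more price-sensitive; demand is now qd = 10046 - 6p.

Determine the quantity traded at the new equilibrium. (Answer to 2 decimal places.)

1320.50

Original equilibrium: 10046 - 3p = 6p - 7405 gives 17451 = 9p, so p = 1939 and q = 4229.
After the shift, demand is qd = 10046 - 6p and supply is qs = 6p - 7405.
New equilibrium: 10046 - 6p = 6p - 7405 ⇒ 17451 = 12p ⇒ p = 1454.25, q = 1320.5.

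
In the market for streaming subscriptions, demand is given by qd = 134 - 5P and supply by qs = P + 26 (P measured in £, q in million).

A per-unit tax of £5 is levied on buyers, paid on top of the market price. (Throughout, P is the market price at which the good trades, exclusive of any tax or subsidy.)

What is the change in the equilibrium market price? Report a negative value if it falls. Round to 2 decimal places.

Original equilibrium: 134 - 5P = P + 26 gives 108 = 6P, so P = 18 and q = 44.
Since buyers pay the price plus the tax, the effective demand curve becomes qd = 109 - 5P.
Setting them equal: 109 - 5P = P + 26 → 83 = 6P, so P = 83/6 ≈ 13.8333 and q = 239/6 ≈ 39.8333.
ΔP = 13.8333 − 18 = -4.17.

-4.17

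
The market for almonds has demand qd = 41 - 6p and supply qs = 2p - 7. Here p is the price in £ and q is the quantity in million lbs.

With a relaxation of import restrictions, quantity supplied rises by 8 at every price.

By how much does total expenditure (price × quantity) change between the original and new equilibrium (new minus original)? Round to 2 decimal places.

+25.00

Initially, 41 - 6p = 2p - 7, so 48 = 8p and p = 6, q = 5.
The new curves are qd = 41 - 6p (demand) and qs = 2p + 1 (supply).
Setting them equal: 41 - 6p = 2p + 1 → 40 = 8p, so p = 5 and q = 11.
Expenditure moves from 6×5 = 30 to 5×11 = 55; change = +25.00.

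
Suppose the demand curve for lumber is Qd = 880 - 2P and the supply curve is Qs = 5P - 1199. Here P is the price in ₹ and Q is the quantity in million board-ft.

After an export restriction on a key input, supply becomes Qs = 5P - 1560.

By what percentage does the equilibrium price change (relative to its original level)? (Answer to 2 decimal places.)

+17.36

Solve the original market: 880 - 2P = 5P - 1199, hence P = 297 and Q = 286.
The new curves are Qd = 880 - 2P (demand) and Qs = 5P - 1560 (supply).
Equate the new curves: 880 - 2P = 5P - 1560, giving 2440 = 7P, P = 2440/7 ≈ 348.5714, Q = 1280/7 ≈ 182.8571.
%ΔP = (348.5714 − 297) / 297 × 100 = +17.36%.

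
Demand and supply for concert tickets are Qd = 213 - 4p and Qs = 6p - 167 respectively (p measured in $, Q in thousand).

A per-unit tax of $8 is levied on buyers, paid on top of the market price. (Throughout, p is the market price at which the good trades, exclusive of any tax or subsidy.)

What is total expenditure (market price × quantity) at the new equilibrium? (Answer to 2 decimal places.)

1454.64

Solve the original market: 213 - 4p = 6p - 167, hence p = 38 and Q = 61.
Since buyers pay the price plus the tax, the effective demand curve becomes Qd = 181 - 4p.
Clearing the new market: 181 - 4p = 6p - 167, so p = 34.8 and Q = 41.8.
New expenditure = 34.8 × 41.8 = 1454.64.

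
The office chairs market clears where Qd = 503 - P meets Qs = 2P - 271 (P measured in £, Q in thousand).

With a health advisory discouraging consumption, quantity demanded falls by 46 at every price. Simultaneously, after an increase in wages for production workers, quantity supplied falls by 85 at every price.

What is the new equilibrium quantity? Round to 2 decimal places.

Before the shock: 503 - P = 2P - 271 ⇒ 774 = 3P ⇒ P = 258, Q = 245.
With the change applied: demand Qd = 457 - P, supply Qs = 2P - 356.
Clearing the new market: 457 - P = 2P - 356, so P = 271 and Q = 186.

186.00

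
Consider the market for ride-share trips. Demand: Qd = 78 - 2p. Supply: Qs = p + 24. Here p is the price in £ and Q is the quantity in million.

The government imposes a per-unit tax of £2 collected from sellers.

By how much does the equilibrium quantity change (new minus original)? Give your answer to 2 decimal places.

Initially, 78 - 2p = p + 24, so 54 = 3p and p = 18, Q = 42.
Since sellers keep the price net of the tax, the effective supply curve becomes Qs = p + 22.
New equilibrium: 78 - 2p = p + 22 ⇒ 56 = 3p ⇒ p = 56/3 ≈ 18.6667, Q = 122/3 ≈ 40.6667.
ΔQ = 40.6667 − 42 = -1.33.

-1.33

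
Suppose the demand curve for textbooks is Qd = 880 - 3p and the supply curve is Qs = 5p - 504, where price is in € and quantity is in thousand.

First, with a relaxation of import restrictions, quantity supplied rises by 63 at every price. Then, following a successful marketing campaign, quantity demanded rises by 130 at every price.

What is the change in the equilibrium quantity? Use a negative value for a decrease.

+104.875

Solve the original market: 880 - 3p = 5p - 504, hence p = 173 and Q = 361.
After the shift, demand is Qd = 1010 - 3p and supply is Qs = 5p - 441.
Setting them equal: 1010 - 3p = 5p - 441 → 1451 = 8p, so p = 181.375 and Q = 465.875.
ΔQ = 465.875 − 361 = +104.875.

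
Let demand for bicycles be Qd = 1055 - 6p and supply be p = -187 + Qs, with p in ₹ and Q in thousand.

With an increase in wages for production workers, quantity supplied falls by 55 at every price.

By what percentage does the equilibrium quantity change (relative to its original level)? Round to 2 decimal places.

Original equilibrium: 1055 - 6p = p + 187 gives 868 = 7p, so p = 124 and Q = 311.
With the change applied: demand Qd = 1055 - 6p, supply Qs = p + 132.
Clearing the new market: 1055 - 6p = p + 132, so p = 923/7 ≈ 131.8571 and Q = 1847/7 ≈ 263.8571.
%ΔQ = (263.8571 − 311) / 311 × 100 = -15.16%.

-15.16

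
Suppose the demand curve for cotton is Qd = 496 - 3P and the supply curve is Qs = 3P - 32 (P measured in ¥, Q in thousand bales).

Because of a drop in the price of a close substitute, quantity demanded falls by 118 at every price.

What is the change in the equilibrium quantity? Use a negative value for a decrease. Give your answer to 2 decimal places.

Solve the original market: 496 - 3P = 3P - 32, hence P = 88 and Q = 232.
After the shift, demand is Qd = 378 - 3P and supply is Qs = 3P - 32.
Equate the new curves: 378 - 3P = 3P - 32, giving 410 = 6P, P = 205/3 ≈ 68.3333, Q = 173.
ΔQ = 173 − 232 = -59.00.

-59.00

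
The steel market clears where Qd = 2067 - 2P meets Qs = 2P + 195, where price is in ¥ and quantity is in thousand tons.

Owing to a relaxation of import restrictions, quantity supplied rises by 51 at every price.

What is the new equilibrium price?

455.25

Initially, 2067 - 2P = 2P + 195, so 1872 = 4P and P = 468, Q = 1131.
The new curves are Qd = 2067 - 2P (demand) and Qs = 2P + 246 (supply).
New equilibrium: 2067 - 2P = 2P + 246 ⇒ 1821 = 4P ⇒ P = 455.25, Q = 1156.5.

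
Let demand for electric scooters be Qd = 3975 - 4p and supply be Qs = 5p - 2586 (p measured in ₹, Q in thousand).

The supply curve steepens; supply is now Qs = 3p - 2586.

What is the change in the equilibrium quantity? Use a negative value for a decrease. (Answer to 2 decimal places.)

Initially, 3975 - 4p = 5p - 2586, so 6561 = 9p and p = 729, Q = 1059.
The shock moves the curves to Qd = 3975 - 4p and Qs = 3p - 2586.
Setting them equal: 3975 - 4p = 3p - 2586 → 6561 = 7p, so p = 6561/7 ≈ 937.2857 and Q = 1581/7 ≈ 225.8571.
ΔQ = 225.8571 − 1059 = -833.14.

-833.14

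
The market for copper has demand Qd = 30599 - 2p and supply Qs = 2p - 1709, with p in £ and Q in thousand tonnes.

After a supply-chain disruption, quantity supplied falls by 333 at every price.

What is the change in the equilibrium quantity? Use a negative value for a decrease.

Initially, 30599 - 2p = 2p - 1709, so 32308 = 4p and p = 8077, Q = 14445.
The new curves are Qd = 30599 - 2p (demand) and Qs = 2p - 2042 (supply).
New equilibrium: 30599 - 2p = 2p - 2042 ⇒ 32641 = 4p ⇒ p = 8160.25, Q = 14278.5.
ΔQ = 14278.5 − 14445 = -166.5.

-166.5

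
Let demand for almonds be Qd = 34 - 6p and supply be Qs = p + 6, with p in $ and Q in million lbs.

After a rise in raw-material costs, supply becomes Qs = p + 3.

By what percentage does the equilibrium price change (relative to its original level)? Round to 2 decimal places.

+10.71

Initially, 34 - 6p = p + 6, so 28 = 7p and p = 4, Q = 10.
The shock moves the curves to Qd = 34 - 6p and Qs = p + 3.
Setting them equal: 34 - 6p = p + 3 → 31 = 7p, so p = 31/7 ≈ 4.4286 and Q = 52/7 ≈ 7.4286.
%Δp = (4.4286 − 4) / 4 × 100 = +10.71%.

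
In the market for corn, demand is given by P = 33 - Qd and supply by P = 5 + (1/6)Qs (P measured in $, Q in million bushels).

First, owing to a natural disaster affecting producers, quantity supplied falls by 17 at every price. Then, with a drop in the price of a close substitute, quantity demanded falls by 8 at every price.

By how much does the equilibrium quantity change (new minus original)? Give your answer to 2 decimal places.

-9.29

Before the shock: 33 - P = 6P - 30 ⇒ 63 = 7P ⇒ P = 9, Q = 24.
After the shift, demand is Qd = 25 - P and supply is Qs = 6P - 47.
New equilibrium: 25 - P = 6P - 47 ⇒ 72 = 7P ⇒ P = 72/7 ≈ 10.2857, Q = 103/7 ≈ 14.7143.
ΔQ = 14.7143 − 24 = -9.29.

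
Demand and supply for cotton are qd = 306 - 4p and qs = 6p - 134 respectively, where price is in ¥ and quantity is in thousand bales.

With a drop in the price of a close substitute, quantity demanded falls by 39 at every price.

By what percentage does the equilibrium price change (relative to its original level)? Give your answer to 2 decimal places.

Initially, 306 - 4p = 6p - 134, so 440 = 10p and p = 44, q = 130.
The shock moves the curves to qd = 267 - 4p and qs = 6p - 134.
Setting them equal: 267 - 4p = 6p - 134 → 401 = 10p, so p = 40.1 and q = 106.6.
%Δp = (40.1 − 44) / 44 × 100 = -8.86%.

-8.86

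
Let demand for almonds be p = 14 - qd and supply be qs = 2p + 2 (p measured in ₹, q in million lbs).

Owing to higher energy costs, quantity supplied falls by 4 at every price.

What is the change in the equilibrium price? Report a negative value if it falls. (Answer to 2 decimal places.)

+1.33

Initially, 14 - p = 2p + 2, so 12 = 3p and p = 4, q = 10.
The new curves are qd = 14 - p (demand) and qs = 2p - 2 (supply).
New equilibrium: 14 - p = 2p - 2 ⇒ 16 = 3p ⇒ p = 16/3 ≈ 5.3333, q = 26/3 ≈ 8.6667.
Δp = 5.3333 − 4 = +1.33.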